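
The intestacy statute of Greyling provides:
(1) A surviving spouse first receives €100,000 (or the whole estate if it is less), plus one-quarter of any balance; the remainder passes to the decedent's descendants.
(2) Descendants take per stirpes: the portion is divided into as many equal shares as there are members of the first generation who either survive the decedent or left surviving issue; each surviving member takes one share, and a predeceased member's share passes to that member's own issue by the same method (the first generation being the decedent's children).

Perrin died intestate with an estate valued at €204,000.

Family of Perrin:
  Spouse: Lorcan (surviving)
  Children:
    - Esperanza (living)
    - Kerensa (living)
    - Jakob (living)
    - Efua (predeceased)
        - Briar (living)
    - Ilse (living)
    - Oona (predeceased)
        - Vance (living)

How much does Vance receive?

Lorcan first takes €100,000, leaving a balance of €104,000. Lorcan then takes one-quarter of the balance (€26,000), for a total of €126,000. The remaining €78,000 passes to the descendants.
The descendants' portion (€78,000) is divided into 6 shares of €13,000: Esperanza, Kerensa, Jakob, and Ilse each take €13,000; Efua's €13,000 share passes to Efua's issue; Oona's €13,000 share passes to Oona's issue.
Efua's share (€13,000) passes entirely to Briar.
Oona's share (€13,000) passes entirely to Vance.

Vance receives €13,000.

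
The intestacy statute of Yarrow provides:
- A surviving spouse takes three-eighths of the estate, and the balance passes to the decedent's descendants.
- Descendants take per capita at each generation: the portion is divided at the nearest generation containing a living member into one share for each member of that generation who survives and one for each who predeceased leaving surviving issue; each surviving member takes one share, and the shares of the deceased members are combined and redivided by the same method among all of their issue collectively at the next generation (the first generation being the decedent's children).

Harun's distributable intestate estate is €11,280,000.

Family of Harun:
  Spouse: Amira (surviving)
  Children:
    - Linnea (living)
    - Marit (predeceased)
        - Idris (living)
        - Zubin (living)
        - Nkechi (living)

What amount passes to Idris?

Amira takes three-eighths of €11,280,000 = €4,230,000. The remaining €7,050,000 passes to the descendants.
The descendants' portion (€7,050,000) is divided at the children's generation into 2 shares of €3,525,000. Linnea takes €3,525,000. The remaining share for the deceased Marit (€3,525,000) is carried to the next generation.
That pool (€3,525,000) is divided at the grandchildren's generation equally among Idris, Zubin, and Nkechi: €1,175,000 each.

Idris receives €1,175,000.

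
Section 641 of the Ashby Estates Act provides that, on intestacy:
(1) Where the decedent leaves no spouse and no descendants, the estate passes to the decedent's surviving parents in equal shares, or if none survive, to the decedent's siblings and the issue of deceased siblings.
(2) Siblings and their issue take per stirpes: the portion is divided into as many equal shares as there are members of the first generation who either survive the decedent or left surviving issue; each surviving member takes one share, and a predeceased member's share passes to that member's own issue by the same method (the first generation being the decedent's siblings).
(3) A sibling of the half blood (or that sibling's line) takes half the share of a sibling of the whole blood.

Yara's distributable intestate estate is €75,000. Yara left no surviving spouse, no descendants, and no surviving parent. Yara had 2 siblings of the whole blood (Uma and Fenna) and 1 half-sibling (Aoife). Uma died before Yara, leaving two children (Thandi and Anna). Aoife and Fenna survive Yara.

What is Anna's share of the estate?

The entire €75,000 passes to the siblings and their issue.
Counting each half-blood sibling's line as half a unit, there are 5/2 units in €75,000, so one unit is €30,000. Whole-blood lines (Uma and Fenna) take €30,000 each; half-blood lines (Aoife) take €15,000 each.
Uma's share (€30,000) is divided into 2 shares of €15,000: Thandi and Anna each take €15,000.

Anna receives €15,000.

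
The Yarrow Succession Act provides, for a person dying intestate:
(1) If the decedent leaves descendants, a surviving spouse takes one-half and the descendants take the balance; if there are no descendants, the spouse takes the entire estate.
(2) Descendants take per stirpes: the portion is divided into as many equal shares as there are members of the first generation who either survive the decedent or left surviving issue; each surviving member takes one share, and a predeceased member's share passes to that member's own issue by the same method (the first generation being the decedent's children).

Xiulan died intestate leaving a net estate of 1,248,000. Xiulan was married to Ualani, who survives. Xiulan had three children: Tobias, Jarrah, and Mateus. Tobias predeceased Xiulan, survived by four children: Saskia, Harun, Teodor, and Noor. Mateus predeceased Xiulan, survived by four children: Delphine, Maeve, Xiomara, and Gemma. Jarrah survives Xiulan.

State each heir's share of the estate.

Ualani: 624,000; Saskia: 52,000; Harun: 52,000; Teodor: 52,000; Noor: 52,000; Jarrah: 208,000; Delphine: 52,000; Maeve: 52,000; Xiomara: 52,000; Gemma: 52,000

Ualani takes one-half of 1,248,000 = 624,000. The remaining 624,000 passes to the descendants.
The descendants' portion (624,000) is divided into 3 shares of 208,000: Jarrah takes 208,000; Tobias's 208,000 share passes to Tobias's issue; Mateus's 208,000 share passes to Mateus's issue.
Tobias's share (208,000) is divided into 4 shares of 52,000: Saskia, Harun, Teodor, and Noor each take 52,000.
Mateus's share (208,000) is divided into 4 shares of 52,000: Delphine, Maeve, Xiomara, and Gemma each take 52,000.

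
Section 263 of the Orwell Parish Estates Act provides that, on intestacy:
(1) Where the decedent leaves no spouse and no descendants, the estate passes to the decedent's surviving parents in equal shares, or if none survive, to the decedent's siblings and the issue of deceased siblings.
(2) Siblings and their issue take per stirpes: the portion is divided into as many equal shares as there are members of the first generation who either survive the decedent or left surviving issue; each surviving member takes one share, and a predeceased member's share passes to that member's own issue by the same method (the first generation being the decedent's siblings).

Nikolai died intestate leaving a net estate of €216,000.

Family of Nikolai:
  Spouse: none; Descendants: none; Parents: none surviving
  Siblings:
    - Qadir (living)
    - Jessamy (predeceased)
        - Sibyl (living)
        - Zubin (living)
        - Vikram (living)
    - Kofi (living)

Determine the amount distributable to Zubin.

The entire €216,000 passes to the siblings and their issue.
That amount (€216,000) is divided into 3 shares of €72,000: Qadir and Kofi each take €72,000; Jessamy's €72,000 share passes to Jessamy's issue.
Jessamy's share (€72,000) is divided into 3 shares of €24,000: Sibyl, Zubin, and Vikram each take €24,000.

Zubin receives €24,000.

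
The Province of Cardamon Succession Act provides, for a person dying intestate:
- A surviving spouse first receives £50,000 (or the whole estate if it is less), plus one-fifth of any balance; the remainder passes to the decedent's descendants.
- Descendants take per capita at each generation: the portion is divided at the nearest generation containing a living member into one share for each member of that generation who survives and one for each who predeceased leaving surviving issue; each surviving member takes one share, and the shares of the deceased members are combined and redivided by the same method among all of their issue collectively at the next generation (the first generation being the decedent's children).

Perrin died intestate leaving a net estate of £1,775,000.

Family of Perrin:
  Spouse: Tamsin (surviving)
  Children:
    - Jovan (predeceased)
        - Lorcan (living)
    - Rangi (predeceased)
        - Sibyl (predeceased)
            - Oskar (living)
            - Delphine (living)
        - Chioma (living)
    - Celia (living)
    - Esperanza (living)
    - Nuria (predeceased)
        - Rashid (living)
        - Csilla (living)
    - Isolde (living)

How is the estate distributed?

Tamsin: £395,000; Lorcan: £138,000; Oskar: £69,000; Delphine: £69,000; Chioma: £138,000; Celia: £230,000; Esperanza: £230,000; Rashid: £138,000; Csilla: £138,000; Isolde: £230,000

Tamsin first takes £50,000, leaving a balance of £1,725,000. Tamsin then takes one-fifth of the balance (£345,000), for a total of £395,000. The remaining £1,380,000 passes to the descendants.
The descendants' portion (£1,380,000) is divided at the children's generation into 6 shares of £230,000. Celia, Esperanza, and Isolde each take £230,000. The 3 shares of the deceased (Jovan, Rangi, and Nuria) are combined into a pool of £690,000.
That pool (£690,000) is divided at the grandchildren's generation into 5 shares of £138,000. Lorcan, Chioma, Rashid, and Csilla each take £138,000. The remaining share for the deceased Sibyl (£138,000) is carried to the next generation.
That pool (£138,000) is divided at the great-grandchildren's generation equally among Oskar and Delphine: £69,000 each.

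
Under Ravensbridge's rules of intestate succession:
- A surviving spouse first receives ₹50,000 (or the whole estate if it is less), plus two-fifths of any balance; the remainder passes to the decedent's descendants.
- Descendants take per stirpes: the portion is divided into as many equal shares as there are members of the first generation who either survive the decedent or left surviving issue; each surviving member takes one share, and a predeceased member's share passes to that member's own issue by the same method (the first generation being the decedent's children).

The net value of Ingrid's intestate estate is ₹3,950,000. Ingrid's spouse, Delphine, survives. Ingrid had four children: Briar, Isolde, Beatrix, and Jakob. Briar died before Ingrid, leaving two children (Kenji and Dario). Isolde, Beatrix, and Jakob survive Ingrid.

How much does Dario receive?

Dario receives ₹292,500.

Delphine first takes ₹50,000, leaving a balance of ₹3,900,000. Delphine then takes two-fifths of the balance (₹1,560,000), for a total of ₹1,610,000. The remaining ₹2,340,000 passes to the descendants.
The descendants' portion (₹2,340,000) is divided into 4 shares of ₹585,000: Isolde, Beatrix, and Jakob each take ₹585,000; Briar's ₹585,000 share passes to Briar's issue.
Briar's share (₹585,000) is divided into 2 shares of ₹292,500: Kenji and Dario each take ₹292,500.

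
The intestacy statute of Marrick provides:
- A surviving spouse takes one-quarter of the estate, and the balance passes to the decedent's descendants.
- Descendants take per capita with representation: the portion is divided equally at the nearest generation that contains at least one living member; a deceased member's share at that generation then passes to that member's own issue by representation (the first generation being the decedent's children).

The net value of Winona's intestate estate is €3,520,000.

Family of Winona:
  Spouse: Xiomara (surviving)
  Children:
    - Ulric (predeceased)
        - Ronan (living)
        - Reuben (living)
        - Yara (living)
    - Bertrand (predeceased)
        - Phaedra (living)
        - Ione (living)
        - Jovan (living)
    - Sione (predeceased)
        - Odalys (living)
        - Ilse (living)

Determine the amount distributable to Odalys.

Xiomara takes one-quarter of €3,520,000 = €880,000. The remaining €2,640,000 passes to the descendants.
No child survives, so the initial division is made at the grandchildren's generation.
The descendants' portion (€2,640,000) is divided into 8 shares of €330,000: Ronan, Reuben, Yara, Phaedra, Ione, Jovan, Odalys, and Ilse each take €330,000.

Odalys receives €330,000.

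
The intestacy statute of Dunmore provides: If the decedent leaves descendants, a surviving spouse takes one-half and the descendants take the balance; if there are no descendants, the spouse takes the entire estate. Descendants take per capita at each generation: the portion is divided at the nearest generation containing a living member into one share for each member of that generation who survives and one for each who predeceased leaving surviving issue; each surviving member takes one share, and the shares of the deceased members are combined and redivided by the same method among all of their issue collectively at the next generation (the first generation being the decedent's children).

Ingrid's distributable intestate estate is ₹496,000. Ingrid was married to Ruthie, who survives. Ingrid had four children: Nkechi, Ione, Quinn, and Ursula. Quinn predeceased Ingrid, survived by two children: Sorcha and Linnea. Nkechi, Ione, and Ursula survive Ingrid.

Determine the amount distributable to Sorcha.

Sorcha receives ₹31,000.

Ruthie takes one-half of ₹496,000 = ₹248,000. The remaining ₹248,000 passes to the descendants.
The descendants' portion (₹248,000) is divided at the children's generation into 4 shares of ₹62,000. Nkechi, Ione, and Ursula each take ₹62,000. The remaining share for the deceased Quinn (₹62,000) is carried to the next generation.
That pool (₹62,000) is divided at the grandchildren's generation equally among Sorcha and Linnea: ₹31,000 each.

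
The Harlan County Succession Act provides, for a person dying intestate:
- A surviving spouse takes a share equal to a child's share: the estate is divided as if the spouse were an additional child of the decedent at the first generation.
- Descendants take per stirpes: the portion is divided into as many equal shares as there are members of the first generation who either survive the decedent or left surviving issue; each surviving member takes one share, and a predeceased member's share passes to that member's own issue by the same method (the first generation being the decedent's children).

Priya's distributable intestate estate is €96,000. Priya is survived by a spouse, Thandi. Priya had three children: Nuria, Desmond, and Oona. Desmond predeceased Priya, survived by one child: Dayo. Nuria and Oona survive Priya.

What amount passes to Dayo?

The spouse counts as an additional share at the children's level, so there are 4 primary shares of €24,000. Thandi takes one such share (€24,000).
The children's combined portion (€72,000) is divided into 3 shares of €24,000: Nuria and Oona each take €24,000; Desmond's €24,000 share passes to Desmond's issue.
Desmond's share (€24,000) passes entirely to Dayo.

Dayo receives €24,000.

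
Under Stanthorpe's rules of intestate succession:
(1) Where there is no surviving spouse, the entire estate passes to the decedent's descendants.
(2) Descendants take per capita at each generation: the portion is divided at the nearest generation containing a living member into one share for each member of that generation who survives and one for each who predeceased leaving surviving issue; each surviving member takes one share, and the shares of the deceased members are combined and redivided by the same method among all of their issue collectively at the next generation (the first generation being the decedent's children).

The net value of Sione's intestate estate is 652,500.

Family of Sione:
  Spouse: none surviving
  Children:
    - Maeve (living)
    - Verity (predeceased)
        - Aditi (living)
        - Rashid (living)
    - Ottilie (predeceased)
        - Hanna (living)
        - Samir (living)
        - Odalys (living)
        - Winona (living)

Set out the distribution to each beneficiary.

Maeve: 217,500; Aditi: 72,500; Rashid: 72,500; Hanna: 72,500; Samir: 72,500; Odalys: 72,500; Winona: 72,500

The entire 652,500 passes to the descendants.
That amount (652,500) is divided at the children's generation into 3 shares of 217,500. Maeve takes 217,500. The 2 shares of the deceased (Verity and Ottilie) are combined into a pool of 435,000.
That pool (435,000) is divided at the grandchildren's generation equally among Aditi, Rashid, Hanna, Samir, Odalys, and Winona: 72,500 each.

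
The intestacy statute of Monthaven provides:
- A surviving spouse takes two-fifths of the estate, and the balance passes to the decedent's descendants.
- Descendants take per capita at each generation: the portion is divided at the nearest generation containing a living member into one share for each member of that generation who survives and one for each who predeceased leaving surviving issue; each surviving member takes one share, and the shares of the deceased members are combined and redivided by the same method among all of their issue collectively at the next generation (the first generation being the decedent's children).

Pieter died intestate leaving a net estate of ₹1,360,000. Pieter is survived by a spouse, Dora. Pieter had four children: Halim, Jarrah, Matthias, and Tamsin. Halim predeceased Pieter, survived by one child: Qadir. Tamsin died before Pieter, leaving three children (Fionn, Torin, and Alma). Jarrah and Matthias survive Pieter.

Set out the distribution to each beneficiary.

Dora: ₹544,000; Qadir: ₹102,000; Jarrah: ₹204,000; Matthias: ₹204,000; Fionn: ₹102,000; Torin: ₹102,000; Alma: ₹102,000

Dora takes two-fifths of ₹1,360,000 = ₹544,000. The remaining ₹816,000 passes to the descendants.
The descendants' portion (₹816,000) is divided at the children's generation into 4 shares of ₹204,000. Jarrah and Matthias each take ₹204,000. The 2 shares of the deceased (Halim and Tamsin) are combined into a pool of ₹408,000.
That pool (₹408,000) is divided at the grandchildren's generation equally among Qadir, Fionn, Torin, and Alma: ₹102,000 each.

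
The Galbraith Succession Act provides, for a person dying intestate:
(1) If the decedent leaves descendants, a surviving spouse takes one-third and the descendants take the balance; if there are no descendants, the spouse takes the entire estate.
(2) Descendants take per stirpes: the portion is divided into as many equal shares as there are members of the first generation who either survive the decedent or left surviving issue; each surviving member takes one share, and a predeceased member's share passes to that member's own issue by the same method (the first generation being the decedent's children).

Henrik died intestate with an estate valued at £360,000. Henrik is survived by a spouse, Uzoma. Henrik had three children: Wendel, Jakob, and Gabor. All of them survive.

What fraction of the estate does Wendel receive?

Wendel receives 2/9 of the estate.

Uzoma takes one-third of £360,000 = £120,000. The remaining £240,000 passes to the descendants.
The descendants' portion (£240,000) is divided into 3 shares of £80,000: Wendel, Jakob, and Gabor each take £80,000.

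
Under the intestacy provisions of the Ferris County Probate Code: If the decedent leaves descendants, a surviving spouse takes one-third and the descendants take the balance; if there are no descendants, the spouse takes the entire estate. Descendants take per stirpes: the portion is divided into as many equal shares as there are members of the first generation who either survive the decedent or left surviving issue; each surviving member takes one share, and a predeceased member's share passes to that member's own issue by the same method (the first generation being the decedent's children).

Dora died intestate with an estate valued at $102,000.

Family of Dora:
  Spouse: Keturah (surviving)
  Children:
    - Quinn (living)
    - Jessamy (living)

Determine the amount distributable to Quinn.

Quinn receives $34,000.

Keturah takes one-third of $102,000 = $34,000. The remaining $68,000 passes to the descendants.
The descendants' portion ($68,000) is divided into 2 shares of $34,000: Quinn and Jessamy each take $34,000.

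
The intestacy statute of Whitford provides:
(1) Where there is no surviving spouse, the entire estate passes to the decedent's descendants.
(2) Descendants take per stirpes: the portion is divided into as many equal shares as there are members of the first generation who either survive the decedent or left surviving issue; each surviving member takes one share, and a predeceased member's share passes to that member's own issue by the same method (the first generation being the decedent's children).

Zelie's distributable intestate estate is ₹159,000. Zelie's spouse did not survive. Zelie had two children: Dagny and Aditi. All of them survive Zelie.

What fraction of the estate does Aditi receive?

Aditi receives 1/2 of the estate.

The entire ₹159,000 passes to the descendants.
That amount (₹159,000) is divided into 2 shares of ₹79,500: Dagny and Aditi each take ₹79,500.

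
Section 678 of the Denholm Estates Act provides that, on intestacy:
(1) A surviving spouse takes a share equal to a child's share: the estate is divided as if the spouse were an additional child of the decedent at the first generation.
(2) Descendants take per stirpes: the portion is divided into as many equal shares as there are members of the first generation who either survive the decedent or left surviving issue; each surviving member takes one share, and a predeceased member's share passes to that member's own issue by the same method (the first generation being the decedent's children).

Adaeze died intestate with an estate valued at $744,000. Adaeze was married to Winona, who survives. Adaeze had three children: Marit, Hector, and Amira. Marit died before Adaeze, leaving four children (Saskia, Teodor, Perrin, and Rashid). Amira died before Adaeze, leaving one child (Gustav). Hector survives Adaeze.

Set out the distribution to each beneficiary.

The spouse counts as an additional share at the children's level, so there are 4 primary shares of $186,000. Winona takes one such share ($186,000).
The children's combined portion ($558,000) is divided into 3 shares of $186,000: Hector takes $186,000; Marit's $186,000 share passes to Marit's issue; Amira's $186,000 share passes to Amira's issue.
Marit's share ($186,000) is divided into 4 shares of $46,500: Saskia, Teodor, Perrin, and Rashid each take $46,500.
Amira's share ($186,000) passes entirely to Gustav.

Winona: $186,000; Saskia: $46,500; Teodor: $46,500; Perrin: $46,500; Rashid: $46,500; Hector: $186,000; Gustav: $186,000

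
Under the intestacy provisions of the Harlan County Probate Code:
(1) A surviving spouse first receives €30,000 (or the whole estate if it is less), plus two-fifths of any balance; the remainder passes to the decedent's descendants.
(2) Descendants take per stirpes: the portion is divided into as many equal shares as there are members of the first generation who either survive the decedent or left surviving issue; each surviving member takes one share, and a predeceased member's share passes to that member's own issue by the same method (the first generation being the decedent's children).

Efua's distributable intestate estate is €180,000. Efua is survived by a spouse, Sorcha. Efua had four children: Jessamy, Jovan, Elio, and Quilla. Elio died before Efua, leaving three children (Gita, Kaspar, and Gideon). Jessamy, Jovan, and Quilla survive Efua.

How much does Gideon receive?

Gideon receives €7,500.

Sorcha first takes €30,000, leaving a balance of €150,000. Sorcha then takes two-fifths of the balance (€60,000), for a total of €90,000. The remaining €90,000 passes to the descendants.
The descendants' portion (€90,000) is divided into 4 shares of €22,500: Jessamy, Jovan, and Quilla each take €22,500; Elio's €22,500 share passes to Elio's issue.
Elio's share (€22,500) is divided into 3 shares of €7,500: Gita, Kaspar, and Gideon each take €7,500.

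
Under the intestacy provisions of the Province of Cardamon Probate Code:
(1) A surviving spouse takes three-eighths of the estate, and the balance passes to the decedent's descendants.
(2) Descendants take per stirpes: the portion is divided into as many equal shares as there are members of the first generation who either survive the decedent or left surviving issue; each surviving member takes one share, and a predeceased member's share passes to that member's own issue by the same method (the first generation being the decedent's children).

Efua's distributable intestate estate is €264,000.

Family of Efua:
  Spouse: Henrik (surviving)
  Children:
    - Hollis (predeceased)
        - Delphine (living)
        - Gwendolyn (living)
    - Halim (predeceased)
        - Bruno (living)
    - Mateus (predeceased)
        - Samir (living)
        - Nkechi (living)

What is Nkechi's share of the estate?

Henrik takes three-eighths of €264,000 = €99,000. The remaining €165,000 passes to the descendants.
The descendants' portion (€165,000) is divided into 3 shares of €55,000: Hollis's €55,000 share passes to Hollis's issue; Halim's €55,000 share passes to Halim's issue; Mateus's €55,000 share passes to Mateus's issue.
Hollis's share (€55,000) is divided into 2 shares of €27,500: Delphine and Gwendolyn each take €27,500.
Halim's share (€55,000) passes entirely to Bruno.
Mateus's share (€55,000) is divided into 2 shares of €27,500: Samir and Nkechi each take €27,500.

Nkechi receives €27,500.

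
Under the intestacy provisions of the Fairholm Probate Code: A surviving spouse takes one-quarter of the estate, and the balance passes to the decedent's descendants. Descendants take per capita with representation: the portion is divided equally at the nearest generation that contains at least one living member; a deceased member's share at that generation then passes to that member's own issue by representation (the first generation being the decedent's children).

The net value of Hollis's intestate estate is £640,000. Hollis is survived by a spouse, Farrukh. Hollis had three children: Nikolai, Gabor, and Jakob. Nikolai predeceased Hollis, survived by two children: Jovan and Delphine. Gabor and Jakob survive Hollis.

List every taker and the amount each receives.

Farrukh: £160,000; Jovan: £80,000; Delphine: £80,000; Gabor: £160,000; Jakob: £160,000

Farrukh takes one-quarter of £640,000 = £160,000. The remaining £480,000 passes to the descendants.
The descendants' portion (£480,000) is divided into 3 shares of £160,000: Gabor and Jakob each take £160,000; Nikolai's £160,000 share passes to Nikolai's issue.
Nikolai's share (£160,000) is divided into 2 shares of £80,000: Jovan and Delphine each take £80,000.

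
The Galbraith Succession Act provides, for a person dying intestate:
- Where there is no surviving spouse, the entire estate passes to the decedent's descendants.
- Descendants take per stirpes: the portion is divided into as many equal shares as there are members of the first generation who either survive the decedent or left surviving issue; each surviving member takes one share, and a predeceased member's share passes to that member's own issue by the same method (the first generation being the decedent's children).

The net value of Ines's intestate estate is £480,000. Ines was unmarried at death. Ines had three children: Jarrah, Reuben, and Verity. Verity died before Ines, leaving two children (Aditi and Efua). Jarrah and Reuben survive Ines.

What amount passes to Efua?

Efua receives £80,000.

The entire £480,000 passes to the descendants.
That amount (£480,000) is divided into 3 shares of £160,000: Jarrah and Reuben each take £160,000; Verity's £160,000 share passes to Verity's issue.
Verity's share (£160,000) is divided into 2 shares of £80,000: Aditi and Efua each take £80,000.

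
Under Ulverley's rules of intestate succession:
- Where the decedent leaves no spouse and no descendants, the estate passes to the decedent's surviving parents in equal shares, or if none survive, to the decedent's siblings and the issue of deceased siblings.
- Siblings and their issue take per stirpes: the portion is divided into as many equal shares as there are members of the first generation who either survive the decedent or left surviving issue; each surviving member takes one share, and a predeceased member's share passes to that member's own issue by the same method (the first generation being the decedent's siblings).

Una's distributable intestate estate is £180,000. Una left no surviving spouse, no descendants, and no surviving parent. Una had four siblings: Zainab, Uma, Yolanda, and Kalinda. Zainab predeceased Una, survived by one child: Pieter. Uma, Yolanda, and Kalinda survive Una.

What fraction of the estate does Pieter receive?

Pieter receives 1/4 of the estate.

The entire £180,000 passes to the siblings and their issue.
That amount (£180,000) is divided into 4 shares of £45,000: Uma, Yolanda, and Kalinda each take £45,000; Zainab's £45,000 share passes to Zainab's issue.
Zainab's share (£45,000) passes entirely to Pieter.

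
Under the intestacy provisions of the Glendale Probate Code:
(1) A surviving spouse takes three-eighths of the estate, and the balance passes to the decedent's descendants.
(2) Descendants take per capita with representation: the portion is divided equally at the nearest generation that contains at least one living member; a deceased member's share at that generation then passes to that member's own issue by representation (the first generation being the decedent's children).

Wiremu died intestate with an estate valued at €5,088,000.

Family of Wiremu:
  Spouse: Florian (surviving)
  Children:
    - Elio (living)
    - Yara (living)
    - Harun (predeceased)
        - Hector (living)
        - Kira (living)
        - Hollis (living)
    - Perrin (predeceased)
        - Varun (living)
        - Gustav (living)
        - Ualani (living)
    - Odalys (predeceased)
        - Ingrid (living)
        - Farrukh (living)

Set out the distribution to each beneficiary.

Florian takes three-eighths of €5,088,000 = €1,908,000. The remaining €3,180,000 passes to the descendants.
The descendants' portion (€3,180,000) is divided into 5 shares of €636,000: Elio and Yara each take €636,000; Harun's €636,000 share passes to Harun's issue; Perrin's €636,000 share passes to Perrin's issue; Odalys's €636,000 share passes to Odalys's issue.
Harun's share (€636,000) is divided into 3 shares of €212,000: Hector, Kira, and Hollis each take €212,000.
Perrin's share (€636,000) is divided into 3 shares of €212,000: Varun, Gustav, and Ualani each take €212,000.
Odalys's share (€636,000) is divided into 2 shares of €318,000: Ingrid and Farrukh each take €318,000.

Florian: €1,908,000; Elio: €636,000; Yara: €636,000; Hector: €212,000; Kira: €212,000; Hollis: €212,000; Varun: €212,000; Gustav: €212,000; Ualani: €212,000; Ingrid: €318,000; Farrukh: €318,000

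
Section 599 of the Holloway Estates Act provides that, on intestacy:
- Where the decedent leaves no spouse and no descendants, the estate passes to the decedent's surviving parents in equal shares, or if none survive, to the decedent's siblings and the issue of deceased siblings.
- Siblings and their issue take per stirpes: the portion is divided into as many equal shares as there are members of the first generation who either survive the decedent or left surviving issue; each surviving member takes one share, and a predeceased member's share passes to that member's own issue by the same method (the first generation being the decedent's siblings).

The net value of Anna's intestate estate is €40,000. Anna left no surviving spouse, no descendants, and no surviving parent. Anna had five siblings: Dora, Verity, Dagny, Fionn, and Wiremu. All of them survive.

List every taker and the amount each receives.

Dora: €8,000; Verity: €8,000; Dagny: €8,000; Fionn: €8,000; Wiremu: €8,000

The entire €40,000 passes to the siblings and their issue.
That amount (€40,000) is divided into 5 shares of €8,000: Dora, Verity, Dagny, Fionn, and Wiremu each take €8,000.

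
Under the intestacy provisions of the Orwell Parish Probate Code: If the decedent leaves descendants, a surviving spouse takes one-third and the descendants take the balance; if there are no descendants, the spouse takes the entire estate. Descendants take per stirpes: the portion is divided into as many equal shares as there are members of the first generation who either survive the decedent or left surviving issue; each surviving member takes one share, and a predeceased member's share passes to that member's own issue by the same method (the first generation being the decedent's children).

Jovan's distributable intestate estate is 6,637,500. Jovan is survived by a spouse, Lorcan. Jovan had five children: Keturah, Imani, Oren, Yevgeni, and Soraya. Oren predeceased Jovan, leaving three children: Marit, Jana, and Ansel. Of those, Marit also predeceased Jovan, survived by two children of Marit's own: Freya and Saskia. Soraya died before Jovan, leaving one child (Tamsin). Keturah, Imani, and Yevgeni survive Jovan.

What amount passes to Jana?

Lorcan takes one-third of 6,637,500 = 2,212,500. The remaining 4,425,000 passes to the descendants.
The descendants' portion (4,425,000) is divided into 5 shares of 885,000: Keturah, Imani, and Yevgeni each take 885,000; Oren's 885,000 share passes to Oren's issue; Soraya's 885,000 share passes to Soraya's issue.
Oren's share (885,000) is divided into 3 shares of 295,000: Jana and Ansel each take 295,000; Marit's 295,000 share passes to Marit's issue.
Marit's share (295,000) is divided into 2 shares of 147,500: Freya and Saskia each take 147,500.
Soraya's share (885,000) passes entirely to Tamsin.

Jana receives 295,000.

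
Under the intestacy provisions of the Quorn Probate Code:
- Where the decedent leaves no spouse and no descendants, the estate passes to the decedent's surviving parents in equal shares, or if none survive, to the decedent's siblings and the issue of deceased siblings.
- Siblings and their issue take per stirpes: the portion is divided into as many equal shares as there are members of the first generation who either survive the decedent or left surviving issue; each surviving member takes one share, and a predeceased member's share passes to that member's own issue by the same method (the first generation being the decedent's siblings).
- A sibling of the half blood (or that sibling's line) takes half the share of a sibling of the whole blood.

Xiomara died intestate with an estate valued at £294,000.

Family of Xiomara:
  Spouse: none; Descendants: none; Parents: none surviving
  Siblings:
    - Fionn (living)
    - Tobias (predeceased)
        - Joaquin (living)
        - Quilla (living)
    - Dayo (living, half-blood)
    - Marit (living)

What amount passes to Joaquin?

Joaquin receives £42,000.

The entire £294,000 passes to the siblings and their issue.
Counting each half-blood sibling's line as half a unit, there are 7/2 units in £294,000, so one unit is £84,000. Whole-blood lines (Fionn, Tobias, and Marit) take £84,000 each; half-blood lines (Dayo) take £42,000 each.
Tobias's share (£84,000) is divided into 2 shares of £42,000: Joaquin and Quilla each take £42,000.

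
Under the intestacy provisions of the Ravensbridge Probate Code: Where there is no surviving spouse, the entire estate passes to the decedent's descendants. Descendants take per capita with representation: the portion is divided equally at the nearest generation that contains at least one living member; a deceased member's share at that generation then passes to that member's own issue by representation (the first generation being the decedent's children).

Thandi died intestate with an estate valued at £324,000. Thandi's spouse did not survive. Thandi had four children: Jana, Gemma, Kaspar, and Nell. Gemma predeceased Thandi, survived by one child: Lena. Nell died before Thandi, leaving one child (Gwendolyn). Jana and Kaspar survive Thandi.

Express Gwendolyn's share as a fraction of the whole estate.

Gwendolyn receives 1/4 of the estate.

The entire £324,000 passes to the descendants.
That amount (£324,000) is divided into 4 shares of £81,000: Jana and Kaspar each take £81,000; Gemma's £81,000 share passes to Gemma's issue; Nell's £81,000 share passes to Nell's issue.
Gemma's share (£81,000) passes entirely to Lena.
Nell's share (£81,000) passes entirely to Gwendolyn.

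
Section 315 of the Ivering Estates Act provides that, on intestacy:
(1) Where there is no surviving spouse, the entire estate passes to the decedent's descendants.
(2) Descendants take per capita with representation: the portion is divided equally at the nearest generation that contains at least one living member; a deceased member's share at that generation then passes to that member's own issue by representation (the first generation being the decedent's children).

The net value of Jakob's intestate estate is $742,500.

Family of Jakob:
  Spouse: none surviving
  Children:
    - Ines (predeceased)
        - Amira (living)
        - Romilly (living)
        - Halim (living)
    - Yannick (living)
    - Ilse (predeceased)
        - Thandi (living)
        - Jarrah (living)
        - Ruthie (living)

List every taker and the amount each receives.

The entire $742,500 passes to the descendants.
That amount ($742,500) is divided into 3 shares of $247,500: Yannick takes $247,500; Ines's $247,500 share passes to Ines's issue; Ilse's $247,500 share passes to Ilse's issue.
Ines's share ($247,500) is divided into 3 shares of $82,500: Amira, Romilly, and Halim each take $82,500.
Ilse's share ($247,500) is divided into 3 shares of $82,500: Thandi, Jarrah, and Ruthie each take $82,500.

Amira: $82,500; Romilly: $82,500; Halim: $82,500; Yannick: $247,500; Thandi: $82,500; Jarrah: $82,500; Ruthie: $82,500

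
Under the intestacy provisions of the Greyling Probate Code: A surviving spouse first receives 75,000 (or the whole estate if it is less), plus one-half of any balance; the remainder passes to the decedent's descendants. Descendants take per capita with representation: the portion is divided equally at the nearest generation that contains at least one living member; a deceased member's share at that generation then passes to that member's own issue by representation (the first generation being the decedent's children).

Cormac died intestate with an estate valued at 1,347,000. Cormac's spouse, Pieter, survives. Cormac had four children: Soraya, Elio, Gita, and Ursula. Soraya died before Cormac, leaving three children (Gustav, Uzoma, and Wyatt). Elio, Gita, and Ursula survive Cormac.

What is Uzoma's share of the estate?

Pieter first takes 75,000, leaving a balance of 1,272,000. Pieter then takes one-half of the balance (636,000), for a total of 711,000. The remaining 636,000 passes to the descendants.
The descendants' portion (636,000) is divided into 4 shares of 159,000: Elio, Gita, and Ursula each take 159,000; Soraya's 159,000 share passes to Soraya's issue.
Soraya's share (159,000) is divided into 3 shares of 53,000: Gustav, Uzoma, and Wyatt each take 53,000.

Uzoma receives 53,000.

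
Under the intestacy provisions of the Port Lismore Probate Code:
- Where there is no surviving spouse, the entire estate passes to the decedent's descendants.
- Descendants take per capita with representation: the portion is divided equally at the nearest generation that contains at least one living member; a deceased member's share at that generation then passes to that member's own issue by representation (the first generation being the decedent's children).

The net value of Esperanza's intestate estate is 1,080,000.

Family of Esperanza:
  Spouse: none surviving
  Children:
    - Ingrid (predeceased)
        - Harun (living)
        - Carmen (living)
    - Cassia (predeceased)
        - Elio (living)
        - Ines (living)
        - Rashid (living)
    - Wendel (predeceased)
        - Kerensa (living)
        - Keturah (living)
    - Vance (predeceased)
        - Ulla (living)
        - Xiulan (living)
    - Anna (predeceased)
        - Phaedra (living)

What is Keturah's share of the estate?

Keturah receives 108,000.

The entire 1,080,000 passes to the descendants.
No child survives, so the initial division is made at the grandchildren's generation.
That amount (1,080,000) is divided into 10 shares of 108,000: Harun, Carmen, Elio, Ines, Rashid, Kerensa, Keturah, Ulla, Xiulan, and Phaedra each take 108,000.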